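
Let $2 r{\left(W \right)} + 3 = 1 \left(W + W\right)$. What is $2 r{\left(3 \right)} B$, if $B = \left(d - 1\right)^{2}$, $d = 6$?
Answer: $75$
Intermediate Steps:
$r{\left(W \right)} = - \frac{3}{2} + W$ ($r{\left(W \right)} = - \frac{3}{2} + \frac{1 \left(W + W\right)}{2} = - \frac{3}{2} + \frac{1 \cdot 2 W}{2} = - \frac{3}{2} + \frac{2 W}{2} = - \frac{3}{2} + W$)
$B = 25$ ($B = \left(6 - 1\right)^{2} = 5^{2} = 25$)
$2 r{\left(3 \right)} B = 2 \left(- \frac{3}{2} + 3\right) 25 = 2 \cdot \frac{3}{2} \cdot 25 = 3 \cdot 25 = 75$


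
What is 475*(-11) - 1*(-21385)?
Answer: 16160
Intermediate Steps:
475*(-11) - 1*(-21385) = -5225 + 21385 = 16160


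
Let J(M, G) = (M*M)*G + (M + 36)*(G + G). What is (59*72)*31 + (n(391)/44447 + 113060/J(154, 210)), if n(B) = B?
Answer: 1480890718885307/11245446576 ≈ 1.3169e+5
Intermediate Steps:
J(M, G) = G*M² + 2*G*(36 + M) (J(M, G) = M²*G + (36 + M)*(2*G) = G*M² + 2*G*(36 + M))
(59*72)*31 + (n(391)/44447 + 113060/J(154, 210)) = (59*72)*31 + (391/44447 + 113060/((210*(72 + 154² + 2*154)))) = 4248*31 + (391*(1/44447) + 113060/((210*(72 + 23716 + 308)))) = 131688 + (391/44447 + 113060/((210*24096))) = 131688 + (391/44447 + 113060/5060160) = 131688 + (391/44447 + 113060*(1/5060160)) = 131688 + (391/44447 + 5653/253008) = 131688 + 350185019/11245446576 = 1480890718885307/11245446576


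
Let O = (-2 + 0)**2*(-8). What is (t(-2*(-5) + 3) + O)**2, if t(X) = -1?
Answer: 1089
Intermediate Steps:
O = -32 (O = (-2)**2*(-8) = 4*(-8) = -32)
(t(-2*(-5) + 3) + O)**2 = (-1 - 32)**2 = (-33)**2 = 1089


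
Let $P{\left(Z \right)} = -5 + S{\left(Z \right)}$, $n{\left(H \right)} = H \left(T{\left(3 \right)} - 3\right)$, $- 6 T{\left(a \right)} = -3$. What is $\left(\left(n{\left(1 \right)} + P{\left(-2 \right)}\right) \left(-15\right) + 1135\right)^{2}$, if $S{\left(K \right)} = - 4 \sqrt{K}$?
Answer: $\frac{6196225}{4} + 149700 i \sqrt{2} \approx 1.5491 \cdot 10^{6} + 2.1171 \cdot 10^{5} i$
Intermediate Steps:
$T{\left(a \right)} = \frac{1}{2}$ ($T{\left(a \right)} = \left(- \frac{1}{6}\right) \left(-3\right) = \frac{1}{2}$)
$n{\left(H \right)} = - \frac{5 H}{2}$ ($n{\left(H \right)} = H \left(\frac{1}{2} - 3\right) = H \left(- \frac{5}{2}\right) = - \frac{5 H}{2}$)
$P{\left(Z \right)} = -5 - 4 \sqrt{Z}$
$\left(\left(n{\left(1 \right)} + P{\left(-2 \right)}\right) \left(-15\right) + 1135\right)^{2} = \left(\left(\left(- \frac{5}{2}\right) 1 - \left(5 + 4 \sqrt{-2}\right)\right) \left(-15\right) + 1135\right)^{2} = \left(\left(- \frac{5}{2} - \left(5 + 4 i \sqrt{2}\right)\right) \left(-15\right) + 1135\right)^{2} = \left(\left(- \frac{15}{2} - 4 i \sqrt{2}\right) \left(-15\right) + 1135\right)^{2} = \left(\left(\frac{225}{2} + 60 i \sqrt{2}\right) + 1135\right)^{2} = \left(\frac{2495}{2} + 60 i \sqrt{2}\right)^{2}$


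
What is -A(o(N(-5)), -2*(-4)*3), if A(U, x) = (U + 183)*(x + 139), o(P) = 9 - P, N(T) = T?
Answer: -32111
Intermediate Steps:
A(U, x) = (139 + x)*(183 + U) (A(U, x) = (183 + U)*(139 + x) = (139 + x)*(183 + U))
-A(o(N(-5)), -2*(-4)*3) = -(25437 + 139*(9 - 1*(-5)) + 183*(-2*(-4)*3) + (9 - 1*(-5))*(-2*(-4)*3)) = -(25437 + 139*(9 + 5) + 183*(8*3) + (9 + 5)*(8*3)) = -(25437 + 139*14 + 183*24 + 14*24) = -(25437 + 1946 + 4392 + 336) = -1*32111 = -32111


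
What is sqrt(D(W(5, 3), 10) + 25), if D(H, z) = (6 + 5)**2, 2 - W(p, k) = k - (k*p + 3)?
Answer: sqrt(146) ≈ 12.083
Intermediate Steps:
W(p, k) = 5 - k + k*p (W(p, k) = 2 - (k - (k*p + 3)) = 2 - (k - (3 + k*p)) = 2 - (k + (-3 - k*p)) = 2 - (-3 + k - k*p) = 2 + (3 - k + k*p) = 5 - k + k*p)
D(H, z) = 121 (D(H, z) = 11**2 = 121)
sqrt(D(W(5, 3), 10) + 25) = sqrt(121 + 25) = sqrt(146)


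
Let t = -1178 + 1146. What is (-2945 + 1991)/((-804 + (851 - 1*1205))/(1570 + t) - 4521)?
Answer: 122271/579538 ≈ 0.21098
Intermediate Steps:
t = -32
(-2945 + 1991)/((-804 + (851 - 1*1205))/(1570 + t) - 4521) = (-2945 + 1991)/((-804 + (851 - 1*1205))/(1570 - 32) - 4521) = -954/((-804 + (851 - 1205))/1538 - 4521) = -954/((-804 - 354)*(1/1538) - 4521) = -954/(-1158*1/1538 - 4521) = -954/(-579/769 - 4521) = -954/(-3477228/769) = -954*(-769/3477228) = 122271/579538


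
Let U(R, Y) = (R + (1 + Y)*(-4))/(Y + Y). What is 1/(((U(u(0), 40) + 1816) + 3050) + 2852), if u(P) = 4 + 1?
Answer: 80/617281 ≈ 0.00012960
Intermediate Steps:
u(P) = 5
U(R, Y) = (-4 + R - 4*Y)/(2*Y) (U(R, Y) = (R + (-4 - 4*Y))/((2*Y)) = (-4 + R - 4*Y)*(1/(2*Y)) = (-4 + R - 4*Y)/(2*Y))
1/(((U(u(0), 40) + 1816) + 3050) + 2852) = 1/((((½)*(-4 + 5 - 4*40)/40 + 1816) + 3050) + 2852) = 1/((((½)*(1/40)*(-4 + 5 - 160) + 1816) + 3050) + 2852) = 1/((((½)*(1/40)*(-159) + 1816) + 3050) + 2852) = 1/(((-159/80 + 1816) + 3050) + 2852) = 1/((145121/80 + 3050) + 2852) = 1/(389121/80 + 2852) = 1/(617281/80) = 80/617281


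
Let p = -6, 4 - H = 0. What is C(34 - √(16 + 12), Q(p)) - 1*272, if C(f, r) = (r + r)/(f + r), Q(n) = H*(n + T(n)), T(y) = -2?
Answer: -800/3 + 16*√7/3 ≈ -252.56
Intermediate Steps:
H = 4 (H = 4 - 1*0 = 4 + 0 = 4)
Q(n) = -8 + 4*n (Q(n) = 4*(n - 2) = 4*(-2 + n) = -8 + 4*n)
C(f, r) = 2*r/(f + r) (C(f, r) = (2*r)/(f + r) = 2*r/(f + r))
C(34 - √(16 + 12), Q(p)) - 1*272 = 2*(-8 + 4*(-6))/((34 - √(16 + 12)) + (-8 + 4*(-6))) - 1*272 = 2*(-8 - 24)/((34 - √28) + (-8 - 24)) - 272 = 2*(-32)/((34 - 2*√7) - 32) - 272 = 2*(-32)/(2 - 2*√7) - 272 = -64/(2 - 2*√7) - 272 = -272 - 64/(2 - 2*√7)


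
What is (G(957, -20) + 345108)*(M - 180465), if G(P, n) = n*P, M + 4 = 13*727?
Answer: -55746395424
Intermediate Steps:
M = 9447 (M = -4 + 13*727 = -4 + 9451 = 9447)
G(P, n) = P*n
(G(957, -20) + 345108)*(M - 180465) = (957*(-20) + 345108)*(9447 - 180465) = (-19140 + 345108)*(-171018) = 325968*(-171018) = -55746395424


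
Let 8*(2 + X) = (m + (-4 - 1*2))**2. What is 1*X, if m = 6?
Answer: -2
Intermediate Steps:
X = -2 (X = -2 + (6 + (-4 - 1*2))**2/8 = -2 + (6 + (-4 - 2))**2/8 = -2 + (6 - 6)**2/8 = -2 + (1/8)*0**2 = -2 + (1/8)*0 = -2 + 0 = -2)
1*X = 1*(-2) = -2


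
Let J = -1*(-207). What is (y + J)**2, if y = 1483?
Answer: 2856100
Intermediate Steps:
J = 207
(y + J)**2 = (1483 + 207)**2 = 1690**2 = 2856100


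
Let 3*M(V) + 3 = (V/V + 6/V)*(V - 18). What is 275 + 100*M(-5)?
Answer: 985/3 ≈ 328.33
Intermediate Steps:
M(V) = -1 + (1 + 6/V)*(-18 + V)/3 (M(V) = -1 + ((V/V + 6/V)*(V - 18))/3 = -1 + ((1 + 6/V)*(-18 + V))/3 = -1 + (1 + 6/V)*(-18 + V)/3)
275 + 100*M(-5) = 275 + 100*(-5 - 36/(-5) + (1/3)*(-5)) = 275 + 100*(-5 - 36*(-1/5) - 5/3) = 275 + 100*(-5 + 36/5 - 5/3) = 275 + 100*(8/15) = 275 + 160/3 = 985/3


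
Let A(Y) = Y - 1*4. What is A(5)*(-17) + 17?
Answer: 0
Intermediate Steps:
A(Y) = -4 + Y (A(Y) = Y - 4 = -4 + Y)
A(5)*(-17) + 17 = (-4 + 5)*(-17) + 17 = 1*(-17) + 17 = -17 + 17 = 0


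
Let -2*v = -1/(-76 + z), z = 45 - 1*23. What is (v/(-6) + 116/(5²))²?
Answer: 5653987249/262440000 ≈ 21.544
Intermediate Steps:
z = 22 (z = 45 - 23 = 22)
v = -1/108 (v = -(-1)/(2*(-76 + 22)) = -(-1)/(2*(-54)) = -(-1)*(-1)/(2*54) = -½*1/54 = -1/108 ≈ -0.0092593)
(v/(-6) + 116/(5²))² = (-1/108/(-6) + 116/(5²))² = (-1/108*(-⅙) + 116/25)² = (1/648 + 116*(1/25))² = (1/648 + 116/25)² = (75193/16200)² = 5653987249/262440000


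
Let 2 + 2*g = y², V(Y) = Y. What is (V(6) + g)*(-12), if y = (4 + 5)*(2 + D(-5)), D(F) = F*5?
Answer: -257154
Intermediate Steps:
D(F) = 5*F
y = -207 (y = (4 + 5)*(2 + 5*(-5)) = 9*(2 - 25) = 9*(-23) = -207)
g = 42847/2 (g = -1 + (½)*(-207)² = -1 + (½)*42849 = -1 + 42849/2 = 42847/2 ≈ 21424.)
(V(6) + g)*(-12) = (6 + 42847/2)*(-12) = (42859/2)*(-12) = -257154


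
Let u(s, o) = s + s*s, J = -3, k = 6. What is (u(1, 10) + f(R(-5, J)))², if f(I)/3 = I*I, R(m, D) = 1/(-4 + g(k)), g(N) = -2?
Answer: 625/144 ≈ 4.3403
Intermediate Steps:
R(m, D) = -⅙ (R(m, D) = 1/(-4 - 2) = 1/(-6) = -⅙)
u(s, o) = s + s²
f(I) = 3*I² (f(I) = 3*(I*I) = 3*I²)
(u(1, 10) + f(R(-5, J)))² = (1*(1 + 1) + 3*(-⅙)²)² = (1*2 + 3*(1/36))² = (2 + 1/12)² = (25/12)² = 625/144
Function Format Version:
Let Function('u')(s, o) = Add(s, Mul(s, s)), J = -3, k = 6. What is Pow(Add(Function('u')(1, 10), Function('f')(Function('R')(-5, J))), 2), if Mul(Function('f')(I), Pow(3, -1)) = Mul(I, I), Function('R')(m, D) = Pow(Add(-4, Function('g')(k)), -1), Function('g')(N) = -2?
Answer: Rational(625, 144) ≈ 4.3403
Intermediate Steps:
Function('R')(m, D) = Rational(-1, 6) (Function('R')(m, D) = Pow(Add(-4, -2), -1) = Pow(-6, -1) = Rational(-1, 6))
Function('u')(s, o) = Add(s, Pow(s, 2))
Function('f')(I) = Mul(3, Pow(I, 2)) (Function('f')(I) = Mul(3, Mul(I, I)) = Mul(3, Pow(I, 2)))
Pow(Add(Function('u')(1, 10), Function('f')(Function('R')(-5, J))), 2) = Pow(Add(Mul(1, Add(1, 1)), Mul(3, Pow(Rational(-1, 6), 2))), 2) = Pow(Add(Mul(1, 2), Mul(3, Rational(1, 36))), 2) = Pow(Add(2, Rational(1, 12)), 2) = Pow(Rational(25, 12), 2) = Rational(625, 144)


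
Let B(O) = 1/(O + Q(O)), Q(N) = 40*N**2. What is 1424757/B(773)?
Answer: 34054446355281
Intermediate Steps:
B(O) = 1/(O + 40*O**2)
1424757/B(773) = 1424757/((1/(773*(1 + 40*773)))) = 1424757/((1/(773*(1 + 30920)))) = 1424757/(((1/773)/30921)) = 1424757/(((1/773)*(1/30921))) = 1424757/(1/23901933) = 1424757*23901933 = 34054446355281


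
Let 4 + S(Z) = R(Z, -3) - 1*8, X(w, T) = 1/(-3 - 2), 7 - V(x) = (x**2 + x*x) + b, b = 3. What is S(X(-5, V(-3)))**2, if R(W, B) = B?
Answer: 225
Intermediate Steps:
V(x) = 4 - 2*x**2 (V(x) = 7 - ((x**2 + x*x) + 3) = 7 - ((x**2 + x**2) + 3) = 7 - (2*x**2 + 3) = 7 - (3 + 2*x**2) = 7 + (-3 - 2*x**2) = 4 - 2*x**2)
X(w, T) = -1/5 (X(w, T) = 1/(-5) = -1/5)
S(Z) = -15 (S(Z) = -4 + (-3 - 1*8) = -4 + (-3 - 8) = -4 - 11 = -15)
S(X(-5, V(-3)))**2 = (-15)**2 = 225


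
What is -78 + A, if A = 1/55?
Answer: -4289/55 ≈ -77.982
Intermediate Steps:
A = 1/55 ≈ 0.018182
-78 + A = -78 + 1/55 = -4289/55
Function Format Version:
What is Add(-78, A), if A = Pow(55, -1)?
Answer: Rational(-4289, 55) ≈ -77.982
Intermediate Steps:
A = Rational(1, 55) ≈ 0.018182
Add(-78, A) = Add(-78, Rational(1, 55)) = Rational(-4289, 55)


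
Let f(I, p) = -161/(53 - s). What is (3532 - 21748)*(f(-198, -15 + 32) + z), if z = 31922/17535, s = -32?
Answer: 133298616/99365 ≈ 1341.5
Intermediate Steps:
f(I, p) = -161/85 (f(I, p) = -161/(53 - 1*(-32)) = -161/(53 + 32) = -161/85)
z = 31922/17535 (z = 31922*(1/17535) = 31922/17535 ≈ 1.8205)
(3532 - 21748)*(f(-198, -15 + 32) + z) = (3532 - 21748)*(-161/85 + 31922/17535) = -18216*(-21953/298095) = 133298616/99365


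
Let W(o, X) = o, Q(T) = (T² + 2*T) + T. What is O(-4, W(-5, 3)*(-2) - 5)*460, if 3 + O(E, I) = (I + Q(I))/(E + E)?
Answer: -7935/2 ≈ -3967.5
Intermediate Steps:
Q(T) = T² + 3*T
O(E, I) = -3 + (I + I*(3 + I))/(2*E) (O(E, I) = -3 + (I + I*(3 + I))/(E + E) = -3 + (I + I*(3 + I))/((2*E)) = -3 + (I + I*(3 + I))*(1/(2*E)) = -3 + (I + I*(3 + I))/(2*E))
O(-4, W(-5, 3)*(-2) - 5)*460 = ((½)*((-5*(-2) - 5) - 6*(-4) + (-5*(-2) - 5)*(3 + (-5*(-2) - 5)))/(-4))*460 = ((½)*(-¼)*((10 - 5) + 24 + (10 - 5)*(3 + (10 - 5))))*460 = ((½)*(-¼)*(5 + 24 + 5*(3 + 5)))*460 = ((½)*(-¼)*(5 + 24 + 5*8))*460 = ((½)*(-¼)*(5 + 24 + 40))*460 = ((½)*(-¼)*69)*460 = -69/8*460 = -7935/2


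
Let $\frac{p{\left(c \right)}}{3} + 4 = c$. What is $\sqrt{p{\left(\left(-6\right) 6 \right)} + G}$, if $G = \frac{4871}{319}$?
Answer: $\frac{i \sqrt{10657471}}{319} \approx 10.234 i$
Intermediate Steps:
$p{\left(c \right)} = -12 + 3 c$
$G = \frac{4871}{319}$ ($G = 4871 \cdot \frac{1}{319} = \frac{4871}{319} \approx 15.27$)
$\sqrt{p{\left(\left(-6\right) 6 \right)} + G} = \sqrt{\left(-12 + 3 \left(\left(-6\right) 6\right)\right) + \frac{4871}{319}} = \sqrt{\left(-12 + 3 \left(-36\right)\right) + \frac{4871}{319}} = \sqrt{\left(-12 - 108\right) + \frac{4871}{319}} = \sqrt{-120 + \frac{4871}{319}} = \sqrt{- \frac{33409}{319}} = \frac{i \sqrt{10657471}}{319}$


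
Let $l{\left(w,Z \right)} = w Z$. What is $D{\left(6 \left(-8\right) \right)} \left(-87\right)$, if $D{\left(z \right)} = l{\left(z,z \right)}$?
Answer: $-200448$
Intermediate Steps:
$l{\left(w,Z \right)} = Z w$
$D{\left(z \right)} = z^{2}$ ($D{\left(z \right)} = z z = z^{2}$)
$D{\left(6 \left(-8\right) \right)} \left(-87\right) = \left(6 \left(-8\right)\right)^{2} \left(-87\right) = \left(-48\right)^{2} \left(-87\right) = 2304 \left(-87\right) = -200448$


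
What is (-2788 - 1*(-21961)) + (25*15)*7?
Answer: 21798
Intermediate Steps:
(-2788 - 1*(-21961)) + (25*15)*7 = (-2788 + 21961) + 375*7 = 19173 + 2625 = 21798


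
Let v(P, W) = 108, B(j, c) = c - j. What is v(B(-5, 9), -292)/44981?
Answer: 108/44981 ≈ 0.0024010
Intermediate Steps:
v(B(-5, 9), -292)/44981 = 108/44981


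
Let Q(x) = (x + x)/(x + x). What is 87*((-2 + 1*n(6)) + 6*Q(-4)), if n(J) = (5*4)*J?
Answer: 10788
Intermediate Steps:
n(J) = 20*J
Q(x) = 1 (Q(x) = (2*x)/((2*x)) = (2*x)*(1/(2*x)) = 1)
87*((-2 + 1*n(6)) + 6*Q(-4)) = 87*((-2 + 1*(20*6)) + 6*1) = 87*((-2 + 1*120) + 6) = 87*((-2 + 120) + 6) = 87*(118 + 6) = 87*124 = 10788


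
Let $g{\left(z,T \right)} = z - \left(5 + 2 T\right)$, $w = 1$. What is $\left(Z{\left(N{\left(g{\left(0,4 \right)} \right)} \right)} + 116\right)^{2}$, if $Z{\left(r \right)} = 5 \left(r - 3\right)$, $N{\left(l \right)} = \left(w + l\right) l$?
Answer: $776161$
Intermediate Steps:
$g{\left(z,T \right)} = -5 + z - 2 T$ ($g{\left(z,T \right)} = z - \left(5 + 2 T\right) = -5 + z - 2 T$)
$N{\left(l \right)} = l \left(1 + l\right)$ ($N{\left(l \right)} = \left(1 + l\right) l = l \left(1 + l\right)$)
$Z{\left(r \right)} = -15 + 5 r$ ($Z{\left(r \right)} = 5 \left(-3 + r\right) = -15 + 5 r$)
$\left(Z{\left(N{\left(g{\left(0,4 \right)} \right)} \right)} + 116\right)^{2} = \left(\left(-15 + 5 \left(-5 + 0 - 8\right) \left(1 - 13\right)\right) + 116\right)^{2} = \left(\left(-15 + 5 \left(- 13 \left(1 - 13\right)\right)\right) + 116\right)^{2} = \left(\left(-15 + 5 \left(\left(-13\right) \left(-12\right)\right)\right) + 116\right)^{2} = \left(\left(-15 + 5 \cdot 156\right) + 116\right)^{2} = \left(\left(-15 + 780\right) + 116\right)^{2} = \left(765 + 116\right)^{2} = 881^{2} = 776161$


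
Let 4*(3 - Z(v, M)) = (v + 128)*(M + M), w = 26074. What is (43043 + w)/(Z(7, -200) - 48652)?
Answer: -69117/35149 ≈ -1.9664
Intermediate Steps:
Z(v, M) = 3 - M*(128 + v)/2 (Z(v, M) = 3 - (v + 128)*(M + M)/4 = 3 - (128 + v)*2*M/4 = 3 - M*(128 + v)/2)
(43043 + w)/(Z(7, -200) - 48652) = (43043 + 26074)/((3 - 64*(-200) - ½*(-200)*7) - 48652) = 69117/((3 + 12800 + 700) - 48652) = 69117/(13503 - 48652) = 69117/(-35149) = 69117*(-1/35149) = -69117/35149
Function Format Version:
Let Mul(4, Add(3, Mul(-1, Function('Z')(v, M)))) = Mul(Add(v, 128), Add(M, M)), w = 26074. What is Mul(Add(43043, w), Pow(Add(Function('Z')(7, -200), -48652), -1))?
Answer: Rational(-69117, 35149) ≈ -1.9664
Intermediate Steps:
Function('Z')(v, M) = Add(3, Mul(Rational(-1, 2), M, Add(128, v))) (Function('Z')(v, M) = Add(3, Mul(Rational(-1, 4), Mul(Add(v, 128), Add(M, M)))) = Add(3, Mul(Rational(-1, 4), Mul(Add(128, v), Mul(2, M)))) = Add(3, Mul(Rational(-1, 4), Mul(2, M, Add(128, v)))) = Add(3, Mul(Rational(-1, 2), M, Add(128, v))))
Mul(Add(43043, w), Pow(Add(Function('Z')(7, -200), -48652), -1)) = Mul(Add(43043, 26074), Pow(Add(Add(3, Mul(-64, -200), Mul(Rational(-1, 2), -200, 7)), -48652), -1)) = Mul(69117, Pow(Add(Add(3, 12800, 700), -48652), -1)) = Mul(69117, Pow(Add(13503, -48652), -1)) = Mul(69117, Pow(-35149, -1)) = Mul(69117, Rational(-1, 35149)) = Rational(-69117, 35149)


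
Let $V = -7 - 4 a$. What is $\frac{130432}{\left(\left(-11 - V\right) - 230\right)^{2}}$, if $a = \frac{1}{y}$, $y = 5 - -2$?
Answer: $\frac{1597792}{667489} \approx 2.3937$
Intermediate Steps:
$y = 7$ ($y = 5 + 2 = 7$)
$a = \frac{1}{7} \approx 0.14286$
$V = - \frac{53}{7}$ ($V = -7 - \frac{4}{7} = - \frac{53}{7} \approx -7.5714$)
$\frac{130432}{\left(\left(-11 - V\right) - 230\right)^{2}} = \frac{130432}{\left(\left(-11 - - \frac{53}{7}\right) - 230\right)^{2}} = \frac{130432}{\left(\left(-11 + \frac{53}{7}\right) - 230\right)^{2}} = \frac{130432}{\left(- \frac{24}{7} - 230\right)^{2}} = \frac{130432}{\left(- \frac{1634}{7}\right)^{2}} = \frac{130432}{\frac{2669956}{49}} = 130432 \cdot \frac{49}{2669956} = \frac{1597792}{667489}$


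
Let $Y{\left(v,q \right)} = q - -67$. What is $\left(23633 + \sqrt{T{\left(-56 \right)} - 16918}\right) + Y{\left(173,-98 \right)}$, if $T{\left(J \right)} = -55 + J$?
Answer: $23602 + i \sqrt{17029} \approx 23602.0 + 130.5 i$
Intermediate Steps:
$Y{\left(v,q \right)} = 67 + q$ ($Y{\left(v,q \right)} = q + 67 = 67 + q$)
$\left(23633 + \sqrt{T{\left(-56 \right)} - 16918}\right) + Y{\left(173,-98 \right)} = \left(23633 + \sqrt{\left(-55 - 56\right) - 16918}\right) + \left(67 - 98\right) = \left(23633 + \sqrt{-111 - 16918}\right) - 31 = \left(23633 + \sqrt{-17029}\right) - 31 = \left(23633 + i \sqrt{17029}\right) - 31 = 23602 + i \sqrt{17029}$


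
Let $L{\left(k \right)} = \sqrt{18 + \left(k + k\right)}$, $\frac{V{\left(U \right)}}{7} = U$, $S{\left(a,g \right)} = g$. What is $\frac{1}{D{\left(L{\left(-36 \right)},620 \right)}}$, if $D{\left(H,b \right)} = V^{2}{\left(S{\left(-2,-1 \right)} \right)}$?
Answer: $\frac{1}{49} \approx 0.020408$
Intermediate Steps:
$V{\left(U \right)} = 7 U$
$L{\left(k \right)} = \sqrt{18 + 2 k}$
$D{\left(H,b \right)} = 49$ ($D{\left(H,b \right)} = \left(7 \left(-1\right)\right)^{2} = \left(-7\right)^{2} = 49$)
$\frac{1}{D{\left(L{\left(-36 \right)},620 \right)}} = \frac{1}{49}$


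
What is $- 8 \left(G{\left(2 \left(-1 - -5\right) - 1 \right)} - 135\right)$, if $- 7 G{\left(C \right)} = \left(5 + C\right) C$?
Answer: $1176$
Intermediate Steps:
$G{\left(C \right)} = - \frac{C \left(5 + C\right)}{7}$ ($G{\left(C \right)} = - \frac{\left(5 + C\right) C}{7} = - \frac{C \left(5 + C\right)}{7}$)
$- 8 \left(G{\left(2 \left(-1 - -5\right) - 1 \right)} - 135\right) = - 8 \left(- \frac{\left(2 \left(-1 - -5\right) - 1\right) \left(5 - \left(1 - 2 \left(-1 - -5\right)\right)\right)}{7} - 135\right) = - 8 \left(- \frac{\left(2 \left(-1 + 5\right) - 1\right) \left(5 - \left(1 - 2 \left(-1 + 5\right)\right)\right)}{7} - 135\right) = - 8 \left(- \frac{\left(2 \cdot 4 - 1\right) \left(5 + \left(2 \cdot 4 - 1\right)\right)}{7} - 135\right) = - 8 \left(- \frac{\left(8 - 1\right) \left(5 + \left(8 - 1\right)\right)}{7} - 135\right) = - 8 \left(\left(- \frac{1}{7}\right) 7 \left(5 + 7\right) - 135\right) = - 8 \left(\left(- \frac{1}{7}\right) 7 \cdot 12 - 135\right) = - 8 \left(-12 - 135\right) = \left(-8\right) \left(-147\right) = 1176$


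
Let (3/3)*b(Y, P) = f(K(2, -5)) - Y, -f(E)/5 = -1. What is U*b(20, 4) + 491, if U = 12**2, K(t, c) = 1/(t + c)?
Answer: -1669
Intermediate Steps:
K(t, c) = 1/(c + t)
f(E) = 5 (f(E) = -5*(-1) = 5)
b(Y, P) = 5 - Y
U = 144
U*b(20, 4) + 491 = 144*(5 - 1*20) + 491 = 144*(5 - 20) + 491 = 144*(-15) + 491 = -2160 + 491 = -1669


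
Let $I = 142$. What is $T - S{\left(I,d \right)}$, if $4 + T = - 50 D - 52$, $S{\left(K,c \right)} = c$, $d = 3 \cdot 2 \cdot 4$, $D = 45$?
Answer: $-2330$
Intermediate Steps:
$d = 24$ ($d = 6 \cdot 4 = 24$)
$T = -2306$ ($T = -4 - 2302 = -2306$)
$T - S{\left(I,d \right)} = -2306 - 24 = -2330$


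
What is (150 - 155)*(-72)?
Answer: 360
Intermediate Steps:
(150 - 155)*(-72) = -5*(-72) = 360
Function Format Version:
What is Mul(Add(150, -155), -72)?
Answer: 360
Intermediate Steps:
Mul(Add(150, -155), -72) = Mul(-5, -72) = 360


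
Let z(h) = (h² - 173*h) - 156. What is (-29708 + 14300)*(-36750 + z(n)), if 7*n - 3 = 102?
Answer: 605164608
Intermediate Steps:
n = 15 (n = 3/7 + (⅐)*102 = 3/7 + 102/7 = 15)
z(h) = -156 + h² - 173*h
(-29708 + 14300)*(-36750 + z(n)) = (-29708 + 14300)*(-36750 + (-156 + 15² - 173*15)) = -15408*(-36750 + (-156 + 225 - 2595)) = -15408*(-36750 - 2526) = -15408*(-39276) = 605164608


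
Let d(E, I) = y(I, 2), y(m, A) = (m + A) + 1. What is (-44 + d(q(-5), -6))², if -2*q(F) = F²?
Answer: 2209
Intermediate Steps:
y(m, A) = 1 + A + m (y(m, A) = (A + m) + 1 = 1 + A + m)
q(F) = -F²/2
d(E, I) = 3 + I (d(E, I) = 1 + 2 + I = 3 + I)
(-44 + d(q(-5), -6))² = (-44 + (3 - 6))² = (-44 - 3)² = (-47)² = 2209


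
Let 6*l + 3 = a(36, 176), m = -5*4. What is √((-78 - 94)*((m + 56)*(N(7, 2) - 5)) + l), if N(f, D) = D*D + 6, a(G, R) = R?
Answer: I*√1113522/6 ≈ 175.87*I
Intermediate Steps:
N(f, D) = 6 + D² (N(f, D) = D² + 6 = 6 + D²)
m = -20
l = 173/6 (l = -½ + (⅙)*176 = -½ + 88/3 = 173/6 ≈ 28.833)
√((-78 - 94)*((m + 56)*(N(7, 2) - 5)) + l) = √((-78 - 94)*((-20 + 56)*((6 + 2²) - 5)) + 173/6) = √(-6192*((6 + 4) - 5) + 173/6) = √(-6192*(10 - 5) + 173/6) = √(-6192*5 + 173/6) = √(-172*180 + 173/6) = √(-30960 + 173/6) = √(-185587/6) = I*√1113522/6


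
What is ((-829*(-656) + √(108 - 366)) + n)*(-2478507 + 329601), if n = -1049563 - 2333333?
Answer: 6100898855232 - 2148906*I*√258 ≈ 6.1009e+12 - 3.4517e+7*I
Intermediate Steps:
n = -3382896
((-829*(-656) + √(108 - 366)) + n)*(-2478507 + 329601) = ((-829*(-656) + √(108 - 366)) - 3382896)*(-2478507 + 329601) = ((543824 + √(-258)) - 3382896)*(-2148906) = ((543824 + I*√258) - 3382896)*(-2148906) = (-2839072 + I*√258)*(-2148906) = 6100898855232 - 2148906*I*√258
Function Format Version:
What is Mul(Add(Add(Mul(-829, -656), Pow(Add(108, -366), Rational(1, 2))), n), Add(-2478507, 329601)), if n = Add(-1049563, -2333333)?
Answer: Add(6100898855232, Mul(-2148906, I, Pow(258, Rational(1, 2)))) ≈ Add(6.1009e+12, Mul(-3.4517e+7, I))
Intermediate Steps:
n = -3382896
Mul(Add(Add(Mul(-829, -656), Pow(Add(108, -366), Rational(1, 2))), n), Add(-2478507, 329601)) = Mul(Add(Add(Mul(-829, -656), Pow(Add(108, -366), Rational(1, 2))), -3382896), Add(-2478507, 329601)) = Mul(Add(Add(543824, Pow(-258, Rational(1, 2))), -3382896), -2148906) = Mul(Add(Add(543824, Mul(I, Pow(258, Rational(1, 2)))), -3382896), -2148906) = Mul(Add(-2839072, Mul(I, Pow(258, Rational(1, 2)))), -2148906) = Add(6100898855232, Mul(-2148906, I, Pow(258, Rational(1, 2))))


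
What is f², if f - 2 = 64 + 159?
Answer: 50625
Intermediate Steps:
f = 225 (f = 2 + (64 + 159) = 2 + 223 = 225)
f² = 225² = 50625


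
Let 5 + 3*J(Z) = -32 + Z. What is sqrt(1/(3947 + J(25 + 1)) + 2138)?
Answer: sqrt(1770478010)/910 ≈ 46.239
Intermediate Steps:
J(Z) = -37/3 + Z/3 (J(Z) = -5/3 + (-32 + Z)/3 = -5/3 + (-32/3 + Z/3) = -37/3 + Z/3)
sqrt(1/(3947 + J(25 + 1)) + 2138) = sqrt(1/(3947 + (-37/3 + (25 + 1)/3)) + 2138) = sqrt(1/(3947 + (-37/3 + (1/3)*26)) + 2138) = sqrt(1/(3947 + (-37/3 + 26/3)) + 2138) = sqrt(1/(3947 - 11/3) + 2138) = sqrt(1/(11830/3) + 2138) = sqrt(3/11830 + 2138) = sqrt(25292543/11830) = sqrt(1770478010)/910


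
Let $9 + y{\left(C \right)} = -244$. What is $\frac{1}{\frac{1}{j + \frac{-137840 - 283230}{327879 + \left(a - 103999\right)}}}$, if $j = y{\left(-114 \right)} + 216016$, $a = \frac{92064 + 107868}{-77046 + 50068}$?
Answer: $\frac{325779585968936}{1509908677} \approx 2.1576 \cdot 10^{5}$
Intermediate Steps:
$y{\left(C \right)} = -253$ ($y{\left(C \right)} = -9 - 244 = -253$)
$a = - \frac{99966}{13489}$ ($a = \frac{199932}{-26978} = 199932 \left(- \frac{1}{26978}\right) = - \frac{99966}{13489} \approx -7.4109$)
$j = 215763$ ($j = -253 + 216016 = 215763$)
$\frac{1}{\frac{1}{j + \frac{-137840 - 283230}{327879 + \left(a - 103999\right)}}} = \frac{1}{\frac{1}{215763 + \frac{-137840 - 283230}{327879 - \frac{1402942477}{13489}}}} = \frac{1}{\frac{1}{215763 - \frac{421070}{327879 - \frac{1402942477}{13489}}}} = \frac{1}{\frac{1}{215763 - \frac{421070}{\frac{3019817354}{13489}}}} = \frac{1}{\frac{1}{215763 - \frac{2839906615}{1509908677}}} = \frac{1}{\frac{1}{\frac{325779585968936}{1509908677}}} = \frac{1}{\frac{1509908677}{325779585968936}} = \frac{325779585968936}{1509908677}$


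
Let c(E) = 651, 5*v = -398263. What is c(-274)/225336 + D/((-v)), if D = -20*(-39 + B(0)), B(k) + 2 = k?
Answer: 394382271/29914330456 ≈ 0.013184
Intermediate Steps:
v = -398263/5 (v = (1/5)*(-398263) = -398263/5 ≈ -79653.)
B(k) = -2 + k
D = 820 (D = -20*(-39 + (-2 + 0)) = -20*(-39 - 2) = -20*(-41) = 820)
c(-274)/225336 + D/((-v)) = 651/225336 + 820/((-1*(-398263/5))) = 651*(1/225336) + 820/(398263/5) = 217/75112 + 820*(5/398263) = 217/75112 + 4100/398263 = 394382271/29914330456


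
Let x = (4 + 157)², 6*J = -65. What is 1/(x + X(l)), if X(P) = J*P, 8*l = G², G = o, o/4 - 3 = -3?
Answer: 1/25921 ≈ 3.8579e-5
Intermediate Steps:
J = -65/6 (J = (⅙)*(-65) = -65/6 ≈ -10.833)
o = 0 (o = 12 + 4*(-3) = 12 - 12 = 0)
G = 0
l = 0 (l = (⅛)*0² = (⅛)*0 = 0)
X(P) = -65*P/6
x = 25921 (x = 161² = 25921)
1/(x + X(l)) = 1/(25921 - 65/6*0) = 1/(25921 + 0) = 1/25921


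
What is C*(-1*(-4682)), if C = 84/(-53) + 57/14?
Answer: 4319145/371 ≈ 11642.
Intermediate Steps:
C = 1845/742 (C = 84*(-1/53) + 57*(1/14) = -84/53 + 57/14 = 1845/742 ≈ 2.4865)
C*(-1*(-4682)) = 1845*(-1*(-4682))/742 = (1845/742)*4682 = 4319145/371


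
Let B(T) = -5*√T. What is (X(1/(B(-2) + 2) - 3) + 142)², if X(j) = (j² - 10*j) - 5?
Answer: 1849*(-22921*I + 30240*√2)/(4*(-329*I + 460*√2)) ≈ 30758.0 - 731.53*I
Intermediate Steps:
X(j) = -5 + j² - 10*j
(X(1/(B(-2) + 2) - 3) + 142)² = ((-5 + (1/(-5*I*√2 + 2) - 3)² - 10*(1/(-5*I*√2 + 2) - 3)) + 142)² = ((-5 + (1/(2 - 5*I*√2) - 3)² - 10*(1/(2 - 5*I*√2) - 3)) + 142)² = ((-5 + (-3 + 1/(2 - 5*I*√2))² - 10*(-3 + 1/(2 - 5*I*√2))) + 142)² = ((-5 + (-3 + 1/(2 - 5*I*√2))² + (30 - 10/(2 - 5*I*√2))) + 142)² = ((25 + (-3 + 1/(2 - 5*I*√2))² - 10/(2 - 5*I*√2)) + 142)² = (167 + (-3 + 1/(2 - 5*I*√2))² - 10/(2 - 5*I*√2))²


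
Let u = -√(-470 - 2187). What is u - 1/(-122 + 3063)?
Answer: -1/2941 - I*√2657 ≈ -0.00034002 - 51.546*I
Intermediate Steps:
u = -I*√2657 (u = -√(-2657) = -I*√2657 ≈ -51.546*I)
u - 1/(-122 + 3063) = -I*√2657 - 1/(-122 + 3063) = -I*√2657 - 1/2941 = -1/2941 - I*√2657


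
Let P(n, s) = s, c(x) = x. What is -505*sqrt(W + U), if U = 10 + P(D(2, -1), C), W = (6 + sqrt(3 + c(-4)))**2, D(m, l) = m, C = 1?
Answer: -505*sqrt(46 + 12*I) ≈ -3453.6 - 443.06*I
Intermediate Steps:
W = (6 + I)**2 (W = (6 + sqrt(3 - 4))**2 = (6 + sqrt(-1))**2 = (6 + I)**2 ≈ 35.0 + 12.0*I)
U = 11 (U = 10 + 1 = 11)
-505*sqrt(W + U) = -505*sqrt((6 + I)**2 + 11) = -505*sqrt(11 + (6 + I)**2)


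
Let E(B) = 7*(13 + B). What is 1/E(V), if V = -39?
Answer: -1/182 ≈ -0.0054945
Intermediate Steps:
E(B) = 91 + 7*B
1/E(V) = 1/(91 + 7*(-39)) = 1/(91 - 273) = 1/(-182) = -1/182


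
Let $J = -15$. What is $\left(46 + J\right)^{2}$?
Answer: $961$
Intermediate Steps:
$\left(46 + J\right)^{2} = \left(46 - 15\right)^{2} = 31^{2} = 961$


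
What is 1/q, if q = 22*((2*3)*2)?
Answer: 1/264 ≈ 0.0037879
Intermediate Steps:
q = 264 (q = 22*(6*2) = 22*12 = 264)
1/q = 1/264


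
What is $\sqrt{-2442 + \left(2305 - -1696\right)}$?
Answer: $\sqrt{1559} \approx 39.484$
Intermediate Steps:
$\sqrt{-2442 + \left(2305 - -1696\right)} = \sqrt{-2442 + \left(2305 + 1696\right)} = \sqrt{-2442 + 4001} = \sqrt{1559}$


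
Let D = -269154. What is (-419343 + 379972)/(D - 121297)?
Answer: 39371/390451 ≈ 0.10083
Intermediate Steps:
(-419343 + 379972)/(D - 121297) = (-419343 + 379972)/(-269154 - 121297) = -39371/(-390451) = -39371*(-1/390451) = 39371/390451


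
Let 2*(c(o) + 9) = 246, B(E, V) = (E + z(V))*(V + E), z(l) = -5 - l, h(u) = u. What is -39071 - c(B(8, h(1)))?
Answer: -39185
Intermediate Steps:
B(E, V) = (E + V)*(-5 + E - V) (B(E, V) = (E + (-5 - V))*(V + E) = (-5 + E - V)*(E + V) = (E + V)*(-5 + E - V))
c(o) = 114 (c(o) = -9 + (½)*246 = -9 + 123 = 114)
-39071 - c(B(8, h(1))) = -39071 - 1*114 = -39071 - 114 = -39185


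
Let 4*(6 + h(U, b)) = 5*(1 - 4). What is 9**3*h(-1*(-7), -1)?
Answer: -28431/4 ≈ -7107.8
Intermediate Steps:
h(U, b) = -39/4 (h(U, b) = -6 + (5*(1 - 4))/4 = -6 + (5*(-3))/4 = -6 + (1/4)*(-15) = -6 - 15/4 = -39/4)
9**3*h(-1*(-7), -1) = 9**3*(-39/4) = 729*(-39/4) = -28431/4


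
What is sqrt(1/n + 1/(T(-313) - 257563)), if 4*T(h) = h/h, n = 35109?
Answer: sqrt(397352736410785)/4019009151 ≈ 0.0049599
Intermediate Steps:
T(h) = 1/4 (T(h) = (h/h)/4 = (1/4)*1 = 1/4)
sqrt(1/n + 1/(T(-313) - 257563)) = sqrt(1/35109 + 1/(1/4 - 257563)) = sqrt(1/35109 + 1/(-1030251/4)) = sqrt(1/35109 - 4/1030251) = sqrt(296605/12057027453) = sqrt(397352736410785)/4019009151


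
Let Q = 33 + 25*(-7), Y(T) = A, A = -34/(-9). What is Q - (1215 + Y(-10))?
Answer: -12247/9 ≈ -1360.8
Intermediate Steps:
A = 34/9 (A = -34*(-1/9) = 34/9 ≈ 3.7778)
Y(T) = 34/9
Q = -142 (Q = 33 - 175 = -142)
Q - (1215 + Y(-10)) = -142 - (1215 + 34/9) = -142 - 1*10969/9 = -142 - 10969/9 = -12247/9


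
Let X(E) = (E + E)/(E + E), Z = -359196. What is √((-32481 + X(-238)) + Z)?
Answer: 2*I*√97919 ≈ 625.84*I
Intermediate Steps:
X(E) = 1 (X(E) = (2*E)/((2*E)) = (2*E)*(1/(2*E)) = 1)
√((-32481 + X(-238)) + Z) = √((-32481 + 1) - 359196) = √(-32480 - 359196) = √(-391676) = 2*I*√97919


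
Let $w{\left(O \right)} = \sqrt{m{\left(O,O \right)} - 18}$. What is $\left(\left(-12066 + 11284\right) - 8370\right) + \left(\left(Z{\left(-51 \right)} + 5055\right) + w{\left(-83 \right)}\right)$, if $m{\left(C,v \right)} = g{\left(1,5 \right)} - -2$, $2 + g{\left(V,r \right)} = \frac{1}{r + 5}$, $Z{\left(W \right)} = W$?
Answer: $-4148 + \frac{i \sqrt{1790}}{10} \approx -4148.0 + 4.2308 i$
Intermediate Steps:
$g{\left(V,r \right)} = -2 + \frac{1}{5 + r}$ ($g{\left(V,r \right)} = -2 + \frac{1}{r + 5} = -2 + \frac{1}{5 + r}$)
$m{\left(C,v \right)} = \frac{1}{10}$ ($m{\left(C,v \right)} = \frac{-9 - 10}{5 + 5} - -2 = \frac{-9 - 10}{10} + 2 = \frac{1}{10} \left(-19\right) + 2 = - \frac{19}{10} + 2 = \frac{1}{10}$)
$w{\left(O \right)} = \frac{i \sqrt{1790}}{10}$ ($w{\left(O \right)} = \sqrt{\frac{1}{10} - 18} = \sqrt{- \frac{179}{10}} = \frac{i \sqrt{1790}}{10}$)
$\left(\left(-12066 + 11284\right) - 8370\right) + \left(\left(Z{\left(-51 \right)} + 5055\right) + w{\left(-83 \right)}\right) = \left(\left(-12066 + 11284\right) - 8370\right) + \left(\left(-51 + 5055\right) + \frac{i \sqrt{1790}}{10}\right) = \left(-782 - 8370\right) + \left(5004 + \frac{i \sqrt{1790}}{10}\right) = -9152 + \left(5004 + \frac{i \sqrt{1790}}{10}\right) = -4148 + \frac{i \sqrt{1790}}{10}$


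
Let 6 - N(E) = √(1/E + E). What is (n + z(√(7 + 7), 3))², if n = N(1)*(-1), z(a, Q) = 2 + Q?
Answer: (1 - √2)² ≈ 0.17157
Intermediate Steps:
N(E) = 6 - √(E + 1/E) (N(E) = 6 - √(1/E + E) = 6 - √(E + 1/E))
n = -6 + √2 (n = (6 - √(1 + 1/1))*(-1) = (6 - √(1 + 1))*(-1) = (6 - √2)*(-1) = -6 + √2 ≈ -4.5858)
(n + z(√(7 + 7), 3))² = ((-6 + √2) + (2 + 3))² = ((-6 + √2) + 5)² = (-1 + √2)²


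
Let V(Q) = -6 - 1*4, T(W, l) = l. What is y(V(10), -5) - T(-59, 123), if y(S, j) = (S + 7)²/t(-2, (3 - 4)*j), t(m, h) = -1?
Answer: -132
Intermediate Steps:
V(Q) = -10 (V(Q) = -6 - 4 = -10)
y(S, j) = -(7 + S)² (y(S, j) = (S + 7)²/(-1) = (7 + S)²*(-1) = -(7 + S)²)
y(V(10), -5) - T(-59, 123) = -(7 - 10)² - 1*123 = -1*(-3)² - 123 = -1*9 - 123 = -9 - 123 = -132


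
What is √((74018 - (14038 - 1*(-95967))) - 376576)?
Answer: I*√412563 ≈ 642.31*I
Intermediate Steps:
√((74018 - (14038 - 1*(-95967))) - 376576) = √((74018 - (14038 + 95967)) - 376576) = √((74018 - 1*110005) - 376576) = √((74018 - 110005) - 376576) = √(-35987 - 376576) = √(-412563) = I*√412563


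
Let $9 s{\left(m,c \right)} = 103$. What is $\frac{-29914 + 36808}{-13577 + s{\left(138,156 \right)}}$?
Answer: $- \frac{31023}{61045} \approx -0.5082$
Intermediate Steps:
$s{\left(m,c \right)} = \frac{103}{9}$ ($s{\left(m,c \right)} = \frac{1}{9} \cdot 103 = \frac{103}{9}$)
$\frac{-29914 + 36808}{-13577 + s{\left(138,156 \right)}} = \frac{-29914 + 36808}{-13577 + \frac{103}{9}} = \frac{6894}{- \frac{122090}{9}} = 6894 \left(- \frac{9}{122090}\right) = - \frac{31023}{61045}$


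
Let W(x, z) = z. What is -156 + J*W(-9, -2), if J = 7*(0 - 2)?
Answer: -128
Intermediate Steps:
J = -14 (J = 7*(-2) = -14)
-156 + J*W(-9, -2) = -156 - 14*(-2) = -156 + 28 = -128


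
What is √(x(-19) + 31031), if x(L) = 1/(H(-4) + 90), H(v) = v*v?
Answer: √348664422/106 ≈ 176.16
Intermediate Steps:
H(v) = v²
x(L) = 1/106 (x(L) = 1/((-4)² + 90) = 1/(16 + 90) = 1/106)
√(x(-19) + 31031) = √(1/106 + 31031) = √(3289287/106) = √348664422/106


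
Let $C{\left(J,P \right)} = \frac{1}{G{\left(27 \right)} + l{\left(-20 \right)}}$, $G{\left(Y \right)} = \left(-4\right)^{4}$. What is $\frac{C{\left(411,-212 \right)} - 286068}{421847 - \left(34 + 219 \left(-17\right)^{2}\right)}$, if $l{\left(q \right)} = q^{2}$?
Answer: $- \frac{187660607}{235190432} \approx -0.79791$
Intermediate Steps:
$G{\left(Y \right)} = 256$
$C{\left(J,P \right)} = \frac{1}{656}$ ($C{\left(J,P \right)} = \frac{1}{256 + \left(-20\right)^{2}} = \frac{1}{256 + 400} = \frac{1}{656}$)
$\frac{C{\left(411,-212 \right)} - 286068}{421847 - \left(34 + 219 \left(-17\right)^{2}\right)} = \frac{\frac{1}{656} - 286068}{421847 - \left(34 + 219 \left(-17\right)^{2}\right)} = - \frac{187660607}{656 \left(421847 - 63325\right)} = - \frac{187660607}{656 \cdot 358522} = \left(- \frac{187660607}{656}\right) \frac{1}{358522} = - \frac{187660607}{235190432}$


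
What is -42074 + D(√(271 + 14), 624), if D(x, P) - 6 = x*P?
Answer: -42068 + 624*√285 ≈ -31534.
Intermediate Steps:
D(x, P) = 6 + P*x (D(x, P) = 6 + x*P = 6 + P*x)
-42074 + D(√(271 + 14), 624) = -42074 + (6 + 624*√(271 + 14)) = -42074 + (6 + 624*√285) = -42068 + 624*√285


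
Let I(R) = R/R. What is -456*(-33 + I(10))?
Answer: 14592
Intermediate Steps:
I(R) = 1
-456*(-33 + I(10)) = -456*(-33 + 1) = -456*(-32) = 14592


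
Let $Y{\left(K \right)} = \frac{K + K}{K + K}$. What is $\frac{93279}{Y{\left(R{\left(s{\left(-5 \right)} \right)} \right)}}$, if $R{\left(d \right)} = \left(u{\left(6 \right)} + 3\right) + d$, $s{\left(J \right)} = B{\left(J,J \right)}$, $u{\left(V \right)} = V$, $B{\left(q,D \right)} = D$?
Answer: $93279$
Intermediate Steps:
$s{\left(J \right)} = J$
$R{\left(d \right)} = 9 + d$ ($R{\left(d \right)} = \left(6 + 3\right) + d = 9 + d$)
$Y{\left(K \right)} = 1$ ($Y{\left(K \right)} = \frac{2 K}{2 K} = 2 K \frac{1}{2 K} = 1$)
$\frac{93279}{Y{\left(R{\left(s{\left(-5 \right)} \right)} \right)}} = \frac{93279}{1} = 93279 \cdot 1 = 93279$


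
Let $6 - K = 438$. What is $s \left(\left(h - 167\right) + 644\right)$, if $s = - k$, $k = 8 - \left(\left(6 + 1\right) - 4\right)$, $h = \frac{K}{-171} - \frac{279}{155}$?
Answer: $- \frac{45384}{19} \approx -2388.6$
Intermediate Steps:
$K = -432$ ($K = 6 - 438 = -432$)
$h = \frac{69}{95}$ ($h = - \frac{432}{-171} - \frac{279}{155} = \left(-432\right) \left(- \frac{1}{171}\right) - \frac{9}{5} = \frac{48}{19} - \frac{9}{5} = \frac{69}{95} \approx 0.72632$)
$k = 5$ ($k = 8 - \left(7 - 4\right) = 8 - 3 = 5$)
$s = -5$ ($s = \left(-1\right) 5 = -5$)
$s \left(\left(h - 167\right) + 644\right) = - 5 \left(\left(\frac{69}{95} - 167\right) + 644\right) = - 5 \left(- \frac{15796}{95} + 644\right) = \left(-5\right) \frac{45384}{95} = - \frac{45384}{19}$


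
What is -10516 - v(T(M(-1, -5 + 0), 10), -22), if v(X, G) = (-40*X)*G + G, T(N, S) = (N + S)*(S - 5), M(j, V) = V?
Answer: -32494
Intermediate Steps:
T(N, S) = (-5 + S)*(N + S) (T(N, S) = (N + S)*(-5 + S) = (-5 + S)*(N + S))
v(X, G) = G - 40*G*X (v(X, G) = -40*G*X + G = G - 40*G*X)
-10516 - v(T(M(-1, -5 + 0), 10), -22) = -10516 - (-22)*(1 - 40*(10**2 - 5*(-5 + 0) - 5*10 + (-5 + 0)*10)) = -10516 - (-22)*(1 - 40*(100 - 5*(-5) - 50 - 5*10)) = -10516 - (-22)*(1 - 40*(100 + 25 - 50 - 50)) = -10516 - (-22)*(1 - 40*25) = -10516 - (-22)*(1 - 1000) = -10516 - (-22)*(-999) = -10516 - 1*21978 = -10516 - 21978 = -32494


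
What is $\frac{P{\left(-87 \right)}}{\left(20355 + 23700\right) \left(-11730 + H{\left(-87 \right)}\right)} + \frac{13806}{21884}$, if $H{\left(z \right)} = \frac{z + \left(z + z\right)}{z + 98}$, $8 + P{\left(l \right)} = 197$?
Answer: $\frac{132386796401}{209847481430} \approx 0.63087$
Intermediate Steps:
$P{\left(l \right)} = 189$ ($P{\left(l \right)} = -8 + 197 = 189$)
$H{\left(z \right)} = \frac{3 z}{98 + z}$ ($H{\left(z \right)} = \frac{z + 2 z}{98 + z} = \frac{3 z}{98 + z}$)
$\frac{P{\left(-87 \right)}}{\left(20355 + 23700\right) \left(-11730 + H{\left(-87 \right)}\right)} + \frac{13806}{21884} = \frac{189}{\left(20355 + 23700\right) \left(-11730 + 3 \left(-87\right) \frac{1}{98 - 87}\right)} + \frac{13806}{21884} = \frac{189}{44055 \left(-11730 + 3 \left(-87\right) \frac{1}{11}\right)} + 13806 \cdot \frac{1}{21884} = \frac{189}{44055 \left(-11730 + 3 \left(-87\right) \frac{1}{11}\right)} + \frac{6903}{10942} = \frac{189}{44055 \left(-11730 - \frac{261}{11}\right)} + \frac{6903}{10942} = \frac{189}{44055 \left(- \frac{129291}{11}\right)} + \frac{6903}{10942} = \frac{189}{-517810455} + \frac{6903}{10942} = 189 \left(- \frac{1}{517810455}\right) + \frac{6903}{10942} = - \frac{7}{19178165} + \frac{6903}{10942} = \frac{132386796401}{209847481430}$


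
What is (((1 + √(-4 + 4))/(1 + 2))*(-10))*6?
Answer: -20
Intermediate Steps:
(((1 + √(-4 + 4))/(1 + 2))*(-10))*6 = (((1 + √0)/3)*(-10))*6 = (((1 + 0)*(⅓))*(-10))*6 = ((1*(⅓))*(-10))*6 = ((⅓)*(-10))*6 = -10/3*6 = -20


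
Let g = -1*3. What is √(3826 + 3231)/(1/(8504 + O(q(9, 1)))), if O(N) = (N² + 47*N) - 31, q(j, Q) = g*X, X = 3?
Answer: 8131*√7057 ≈ 6.8305e+5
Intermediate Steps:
g = -3
q(j, Q) = -9 (q(j, Q) = -3*3 = -9)
O(N) = -31 + N² + 47*N
√(3826 + 3231)/(1/(8504 + O(q(9, 1)))) = √(3826 + 3231)/(1/(8504 + (-31 + (-9)² + 47*(-9)))) = √7057/(1/(8504 + (-31 + 81 - 423))) = √7057/(1/(8504 - 373)) = √7057/(1/8131) = √7057*8131 = 8131*√7057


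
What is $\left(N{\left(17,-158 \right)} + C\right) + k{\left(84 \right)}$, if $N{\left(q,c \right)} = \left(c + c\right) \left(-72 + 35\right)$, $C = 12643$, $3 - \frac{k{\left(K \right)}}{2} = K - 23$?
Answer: $24219$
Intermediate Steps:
$k{\left(K \right)} = 52 - 2 K$ ($k{\left(K \right)} = 6 - 2 \left(K - 23\right) = 6 - 2 \left(-23 + K\right) = 6 - \left(-46 + 2 K\right) = 52 - 2 K$)
$N{\left(q,c \right)} = - 74 c$ ($N{\left(q,c \right)} = 2 c \left(-37\right) = - 74 c$)
$\left(N{\left(17,-158 \right)} + C\right) + k{\left(84 \right)} = \left(\left(-74\right) \left(-158\right) + 12643\right) + \left(52 - 168\right) = \left(11692 + 12643\right) + \left(52 - 168\right) = 24335 - 116 = 24219$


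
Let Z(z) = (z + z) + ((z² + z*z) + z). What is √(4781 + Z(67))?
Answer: 2*√3490 ≈ 118.15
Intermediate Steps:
Z(z) = 2*z² + 3*z (Z(z) = 2*z + ((z² + z²) + z) = 2*z + (2*z² + z) = 2*z + (z + 2*z²) = 2*z² + 3*z)
√(4781 + Z(67)) = √(4781 + 67*(3 + 2*67)) = √(4781 + 67*(3 + 134)) = √(4781 + 67*137) = √(4781 + 9179) = √13960 = 2*√3490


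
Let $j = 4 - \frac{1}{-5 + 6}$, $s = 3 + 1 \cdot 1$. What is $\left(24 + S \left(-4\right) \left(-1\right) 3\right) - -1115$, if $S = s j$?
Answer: $1283$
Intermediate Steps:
$s = 4$ ($s = 3 + 1 = 4$)
$j = 3$ ($j = 4 - 1^{-1} = 4 - 1 = 3$)
$S = 12$ ($S = 4 \cdot 3 = 12$)
$\left(24 + S \left(-4\right) \left(-1\right) 3\right) - -1115 = \left(24 + 12 \left(-4\right) \left(-1\right) 3\right) - -1115 = \left(24 + 12 \cdot 4 \cdot 3\right) + 1115 = \left(24 + 12 \cdot 12\right) + 1115 = \left(24 + 144\right) + 1115 = 168 + 1115 = 1283$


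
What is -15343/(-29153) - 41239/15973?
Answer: -957166828/465660869 ≈ -2.0555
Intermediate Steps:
-15343/(-29153) - 41239/15973 = -15343*(-1/29153) - 41239*1/15973 = 15343/29153 - 41239/15973 = -957166828/465660869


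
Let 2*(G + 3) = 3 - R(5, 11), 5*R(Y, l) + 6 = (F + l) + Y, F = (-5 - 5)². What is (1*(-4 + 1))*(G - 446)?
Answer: 2751/2 ≈ 1375.5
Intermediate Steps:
F = 100 (F = (-10)² = 100)
R(Y, l) = 94/5 + Y/5 + l/5 (R(Y, l) = -6/5 + ((100 + l) + Y)/5 = -6/5 + (100 + Y + l)/5 = -6/5 + (20 + Y/5 + l/5) = 94/5 + Y/5 + l/5)
G = -25/2 (G = -3 + (3 - (94/5 + (⅕)*5 + (⅕)*11))/2 = -3 + (3 - (94/5 + 1 + 11/5))/2 = -3 + (3 - 1*22)/2 = -3 + (3 - 22)/2 = -3 + (½)*(-19) = -3 - 19/2 = -25/2 ≈ -12.500)
(1*(-4 + 1))*(G - 446) = (1*(-4 + 1))*(-25/2 - 446) = (1*(-3))*(-917/2) = -3*(-917/2) = 2751/2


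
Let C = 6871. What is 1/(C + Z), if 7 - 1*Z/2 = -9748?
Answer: 1/26381 ≈ 3.7906e-5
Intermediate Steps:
Z = 19510 (Z = 14 - 2*(-9748) = 14 + 19496 = 19510)
1/(C + Z) = 1/(6871 + 19510) = 1/26381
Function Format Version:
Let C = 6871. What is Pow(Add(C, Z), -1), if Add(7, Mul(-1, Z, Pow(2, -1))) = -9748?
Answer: Rational(1, 26381) ≈ 3.7906e-5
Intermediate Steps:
Z = 19510 (Z = Add(14, Mul(-2, -9748)) = Add(14, 19496) = 19510)
Pow(Add(C, Z), -1) = Pow(Add(6871, 19510), -1) = Pow(26381, -1) = Rational(1, 26381)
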